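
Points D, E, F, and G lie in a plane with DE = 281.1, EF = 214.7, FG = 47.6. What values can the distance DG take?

18.8 ≤ DG ≤ 543.4

The maximum is all hops collinear in one direction: 281.1 + 214.7 + 47.6 = 543.4.
The longest hop is 281.1; the others sum to 262.3. Folding the others back against it leaves at least 281.1 − 262.3 = 18.8.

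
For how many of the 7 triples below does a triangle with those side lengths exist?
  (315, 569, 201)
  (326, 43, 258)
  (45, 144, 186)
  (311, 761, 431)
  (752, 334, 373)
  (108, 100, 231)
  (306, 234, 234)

(201,315,569): 201+315 ≤ 569 → not valid
(43,258,326): 43+258 ≤ 326 → not valid
(45,144,186): 45+144 > 186 → valid
(311,431,761): 311+431 ≤ 761 → not valid
(334,373,752): 334+373 ≤ 752 → not valid
(100,108,231): 100+108 ≤ 231 → not valid
(234,234,306): 234+234 > 306 → valid
2 of the 7 triples form a triangle.

2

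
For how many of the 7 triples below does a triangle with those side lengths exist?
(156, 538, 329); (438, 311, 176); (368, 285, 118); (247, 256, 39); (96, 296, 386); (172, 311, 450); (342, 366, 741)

5

(156,329,538): 156+329 ≤ 538 → not valid
(176,311,438): 176+311 > 438 → valid
(118,285,368): 118+285 > 368 → valid
(39,247,256): 39+247 > 256 → valid
(96,296,386): 96+296 > 386 → valid
(172,311,450): 172+311 > 450 → valid
(342,366,741): 342+366 ≤ 741 → not valid
5 of the 7 triples form a triangle.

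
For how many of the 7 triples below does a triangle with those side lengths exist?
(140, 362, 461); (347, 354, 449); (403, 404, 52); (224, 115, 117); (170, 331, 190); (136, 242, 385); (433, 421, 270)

6

(140,362,461): 140+362 > 461 → valid
(347,354,449): 347+354 > 449 → valid
(52,403,404): 52+403 > 404 → valid
(115,117,224): 115+117 > 224 → valid
(170,190,331): 170+190 > 331 → valid
(136,242,385): 136+242 ≤ 385 → not valid
(270,421,433): 270+421 > 433 → valid
6 of the 7 triples form a triangle.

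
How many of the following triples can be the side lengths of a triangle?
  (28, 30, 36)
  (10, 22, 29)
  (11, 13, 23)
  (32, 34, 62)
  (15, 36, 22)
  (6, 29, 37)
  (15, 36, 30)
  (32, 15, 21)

7

(28,30,36): 28+30 > 36 → valid
(10,22,29): 10+22 > 29 → valid
(11,13,23): 11+13 > 23 → valid
(32,34,62): 32+34 > 62 → valid
(15,22,36): 15+22 > 36 → valid
(6,29,37): 6+29 ≤ 37 → not valid
(15,30,36): 15+30 > 36 → valid
(15,21,32): 15+21 > 32 → valid
7 of the 8 triples form a triangle.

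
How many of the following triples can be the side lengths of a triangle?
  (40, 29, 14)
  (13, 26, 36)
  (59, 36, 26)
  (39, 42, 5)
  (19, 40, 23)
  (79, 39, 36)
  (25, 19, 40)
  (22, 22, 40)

7

(14,29,40): 14+29 > 40 → valid
(13,26,36): 13+26 > 36 → valid
(26,36,59): 26+36 > 59 → valid
(5,39,42): 5+39 > 42 → valid
(19,23,40): 19+23 > 40 → valid
(36,39,79): 36+39 ≤ 79 → not valid
(19,25,40): 19+25 > 40 → valid
(22,22,40): 22+22 > 40 → valid
7 of the 8 triples form a triangle.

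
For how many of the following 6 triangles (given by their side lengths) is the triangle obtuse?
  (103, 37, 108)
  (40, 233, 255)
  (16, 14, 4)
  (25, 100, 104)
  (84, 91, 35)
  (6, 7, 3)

4

(103,37,108): 37²+103² = 11978 > 11664 = 108² → acute
(40,233,255): 40²+233² = 55889 < 65025 = 255² → obtuse
(16,14,4): 4²+14² = 212 < 256 = 16² → obtuse
(25,100,104): 25²+100² = 10625 < 10816 = 104² → obtuse
(84,91,35): 35²+84² = 8281 = 91² → right
(6,7,3): 3²+6² = 45 < 49 = 7² → obtuse
4 of the 6 are obtuse.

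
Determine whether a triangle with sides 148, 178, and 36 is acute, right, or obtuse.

Compare the square of the longest side to the sum of squares of the other two: 36² + 148² = 23200 < 31684 = 178².

obtuse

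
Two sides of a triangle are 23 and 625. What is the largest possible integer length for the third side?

647

The third side must be strictly less than 23 + 625 = 648.
The largest integer below 648 is 647.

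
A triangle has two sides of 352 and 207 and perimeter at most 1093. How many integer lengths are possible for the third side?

389

Triangle inequality: 145 < x < 559. Perimeter ≤ 1093 gives x ≤ 1093 − 352 − 207 = 534.
So 145 < x ≤ 534; integers 146 through 534: 389 values.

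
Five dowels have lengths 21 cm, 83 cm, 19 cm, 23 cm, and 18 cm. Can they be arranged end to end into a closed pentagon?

For a pentagon, each side must be shorter than the sum of the others.
Here the longest side is 83, but the remaining 4 sides sum to only 81.

No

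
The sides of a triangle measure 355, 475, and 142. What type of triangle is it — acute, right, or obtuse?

Compare the square of the longest side to the sum of squares of the other two: 142² + 355² = 146189 < 225625 = 475².

obtuse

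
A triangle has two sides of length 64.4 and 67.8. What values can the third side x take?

3.4 < x < 132.2

By the triangle inequality, x must be less than 64.4 + 67.8 = 132.2 and greater than |64.4 − 67.8| = 3.4.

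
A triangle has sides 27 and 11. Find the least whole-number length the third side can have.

The third side must be strictly greater than |27 − 11| = 16.
The smallest integer above 16 is 17.

17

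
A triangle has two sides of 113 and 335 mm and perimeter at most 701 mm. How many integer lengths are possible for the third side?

Triangle inequality: 222 < x < 448. Perimeter ≤ 701 gives x ≤ 701 − 113 − 335 = 253.
So 222 < x ≤ 253; integers 223 through 253: 31 values.

31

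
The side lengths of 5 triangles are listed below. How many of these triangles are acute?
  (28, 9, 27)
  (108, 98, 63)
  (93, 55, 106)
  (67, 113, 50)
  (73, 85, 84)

(28,9,27): 9²+27² = 810 > 784 = 28² → acute
(108,98,63): 63²+98² = 13573 > 11664 = 108² → acute
(93,55,106): 55²+93² = 11674 > 11236 = 106² → acute
(67,113,50): 50²+67² = 6989 < 12769 = 113² → obtuse
(73,85,84): 73²+84² = 12385 > 7225 = 85² → acute
4 of the 5 are acute.

4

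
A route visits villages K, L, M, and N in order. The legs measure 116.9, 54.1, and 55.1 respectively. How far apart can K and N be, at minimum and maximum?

The maximum is all hops collinear in one direction: 116.9 + 54.1 + 55.1 = 226.1.
The longest hop is 116.9; the others sum to 109.2. Folding the others back against it leaves at least 116.9 − 109.2 = 7.7.

7.7 ≤ KN ≤ 226.1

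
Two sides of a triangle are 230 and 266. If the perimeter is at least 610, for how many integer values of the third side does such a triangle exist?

Triangle inequality: 36 < x < 496. Perimeter ≥ 610 gives x ≥ 610 − 230 − 266 = 114.
So 114 ≤ x < 496; integers 114 through 495: 382 values.

382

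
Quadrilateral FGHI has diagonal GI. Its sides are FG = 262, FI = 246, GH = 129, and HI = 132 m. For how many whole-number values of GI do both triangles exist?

From triangle FGI: 16 < GI < 508.
From triangle HGI: 3 < GI < 261.
Intersection: 16 < GI < 261, so integers 17 through 260: 244 values.

244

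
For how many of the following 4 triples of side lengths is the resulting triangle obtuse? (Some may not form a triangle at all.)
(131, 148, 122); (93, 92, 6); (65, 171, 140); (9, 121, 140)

2

(131,148,122): 122²+131² = 32045 > 21904 = 148² → acute
(93,92,6): 6²+92² = 8500 < 8649 = 93² → obtuse
(65,171,140): 65²+140² = 23825 < 29241 = 171² → obtuse
(9,121,140): 9+121 ≤ 140, not a triangle
2 of the 4 are obtuse.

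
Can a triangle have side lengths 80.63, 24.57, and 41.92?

The longest side is 80.63, but the other two sum to only 66.49.
66.49 < 80.63, so the triangle inequality fails.

No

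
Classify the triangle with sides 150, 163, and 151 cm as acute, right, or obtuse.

acute

Compare the square of the longest side to the sum of squares of the other two: 150² + 151² = 45301 > 26569 = 163².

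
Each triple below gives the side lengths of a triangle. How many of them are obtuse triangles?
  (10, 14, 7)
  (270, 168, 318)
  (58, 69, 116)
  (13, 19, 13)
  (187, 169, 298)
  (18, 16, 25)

(10,14,7): 7²+10² = 149 < 196 = 14² → obtuse
(270,168,318): 168²+270² = 101124 = 318² → right
(58,69,116): 58²+69² = 8125 < 13456 = 116² → obtuse
(13,19,13): 13²+13² = 338 < 361 = 19² → obtuse
(187,169,298): 169²+187² = 63530 < 88804 = 298² → obtuse
(18,16,25): 16²+18² = 580 < 625 = 25² → obtuse
5 of the 6 are obtuse.

5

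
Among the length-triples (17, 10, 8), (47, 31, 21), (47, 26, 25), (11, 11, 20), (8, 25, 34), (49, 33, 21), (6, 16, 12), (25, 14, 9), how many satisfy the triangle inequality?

6

(8,10,17): 8+10 > 17 → valid
(21,31,47): 21+31 > 47 → valid
(25,26,47): 25+26 > 47 → valid
(11,11,20): 11+11 > 20 → valid
(8,25,34): 8+25 ≤ 34 → not valid
(21,33,49): 21+33 > 49 → valid
(6,12,16): 6+12 > 16 → valid
(9,14,25): 9+14 ≤ 25 → not valid
6 of the 8 triples form a triangle.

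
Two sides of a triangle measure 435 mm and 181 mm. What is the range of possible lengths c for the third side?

By the triangle inequality, c must be less than 435 + 181 = 616 and greater than |435 − 181| = 254.

254 < c < 616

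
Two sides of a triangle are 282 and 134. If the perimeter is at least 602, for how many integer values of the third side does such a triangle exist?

Triangle inequality: 148 < x < 416. Perimeter ≥ 602 gives x ≥ 602 − 282 − 134 = 186.
So 186 ≤ x < 416; integers 186 through 415: 230 values.

230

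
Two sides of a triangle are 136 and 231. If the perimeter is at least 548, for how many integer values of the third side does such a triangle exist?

Triangle inequality: 95 < x < 367. Perimeter ≥ 548 gives x ≥ 548 − 136 − 231 = 181.
So 181 ≤ x < 367; integers 181 through 366: 186 values.

186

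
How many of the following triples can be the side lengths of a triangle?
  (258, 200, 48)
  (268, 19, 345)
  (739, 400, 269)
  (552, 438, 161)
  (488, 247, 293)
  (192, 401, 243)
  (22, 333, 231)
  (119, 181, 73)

4

(48,200,258): 48+200 ≤ 258 → not valid
(19,268,345): 19+268 ≤ 345 → not valid
(269,400,739): 269+400 ≤ 739 → not valid
(161,438,552): 161+438 > 552 → valid
(247,293,488): 247+293 > 488 → valid
(192,243,401): 192+243 > 401 → valid
(22,231,333): 22+231 ≤ 333 → not valid
(73,119,181): 73+119 > 181 → valid
4 of the 8 triples form a triangle.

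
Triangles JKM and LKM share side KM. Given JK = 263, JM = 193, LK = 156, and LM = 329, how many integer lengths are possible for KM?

282

From triangle JKM: 70 < KM < 456.
From triangle LKM: 173 < KM < 485.
Intersection: 173 < KM < 456, so integers 174 through 455: 282 values.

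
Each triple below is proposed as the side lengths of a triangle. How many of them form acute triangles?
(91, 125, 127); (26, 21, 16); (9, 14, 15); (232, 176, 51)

(91,125,127): 91²+125² = 23906 > 16129 = 127² → acute
(26,21,16): 16²+21² = 697 > 676 = 26² → acute
(9,14,15): 9²+14² = 277 > 225 = 15² → acute
(232,176,51): 51+176 ≤ 232, not a triangle
3 of the 4 are acute.

3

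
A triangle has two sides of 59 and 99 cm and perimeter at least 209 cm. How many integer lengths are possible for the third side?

Triangle inequality: 40 < x < 158. Perimeter ≥ 209 gives x ≥ 209 − 59 − 99 = 51.
So 51 ≤ x < 158; integers 51 through 157: 107 values.

107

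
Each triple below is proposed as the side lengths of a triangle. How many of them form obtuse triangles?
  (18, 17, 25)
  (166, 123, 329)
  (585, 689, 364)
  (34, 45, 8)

(18,17,25): 17²+18² = 613 < 625 = 25² → obtuse
(166,123,329): 123+166 ≤ 329, not a triangle
(585,689,364): 364²+585² = 474721 = 689² → right
(34,45,8): 8+34 ≤ 45, not a triangle
1 of the 4 is obtuse.

1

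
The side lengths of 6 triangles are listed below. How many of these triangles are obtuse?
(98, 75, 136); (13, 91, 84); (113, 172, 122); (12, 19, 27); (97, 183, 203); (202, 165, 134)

(98,75,136): 75²+98² = 15229 < 18496 = 136² → obtuse
(13,91,84): 13²+84² = 7225 < 8281 = 91² → obtuse
(113,172,122): 113²+122² = 27653 < 29584 = 172² → obtuse
(12,19,27): 12²+19² = 505 < 729 = 27² → obtuse
(97,183,203): 97²+183² = 42898 > 41209 = 203² → acute
(202,165,134): 134²+165² = 45181 > 40804 = 202² → acute
4 of the 6 are obtuse.

4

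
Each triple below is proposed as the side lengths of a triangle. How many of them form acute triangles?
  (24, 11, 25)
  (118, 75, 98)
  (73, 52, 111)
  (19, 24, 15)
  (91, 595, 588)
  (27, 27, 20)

(24,11,25): 11²+24² = 697 > 625 = 25² → acute
(118,75,98): 75²+98² = 15229 > 13924 = 118² → acute
(73,52,111): 52²+73² = 8033 < 12321 = 111² → obtuse
(19,24,15): 15²+19² = 586 > 576 = 24² → acute
(91,595,588): 91²+588² = 354025 = 595² → right
(27,27,20): 20²+27² = 1129 > 729 = 27² → acute
4 of the 6 are acute.

4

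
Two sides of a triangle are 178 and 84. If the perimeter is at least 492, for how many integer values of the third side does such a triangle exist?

Triangle inequality: 94 < x < 262. Perimeter ≥ 492 gives x ≥ 492 − 178 − 84 = 230.
So 230 ≤ x < 262; integers 230 through 261: 32 values.

32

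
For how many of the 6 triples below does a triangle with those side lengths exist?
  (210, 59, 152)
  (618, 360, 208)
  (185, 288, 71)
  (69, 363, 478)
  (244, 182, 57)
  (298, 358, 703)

1

(59,152,210): 59+152 > 210 → valid
(208,360,618): 208+360 ≤ 618 → not valid
(71,185,288): 71+185 ≤ 288 → not valid
(69,363,478): 69+363 ≤ 478 → not valid
(57,182,244): 57+182 ≤ 244 → not valid
(298,358,703): 298+358 ≤ 703 → not valid
1 of the 6 triples forms a triangle.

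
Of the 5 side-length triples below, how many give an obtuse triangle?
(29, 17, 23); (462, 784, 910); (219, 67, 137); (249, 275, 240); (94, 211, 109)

(29,17,23): 17²+23² = 818 < 841 = 29² → obtuse
(462,784,910): 462²+784² = 828100 = 910² → right
(219,67,137): 67+137 ≤ 219, not a triangle
(249,275,240): 240²+249² = 119601 > 75625 = 275² → acute
(94,211,109): 94+109 ≤ 211, not a triangle
1 of the 5 is obtuse.

1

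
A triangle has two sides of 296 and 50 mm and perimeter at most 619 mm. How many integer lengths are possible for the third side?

Triangle inequality: 246 < x < 346. Perimeter ≤ 619 gives x ≤ 619 − 296 − 50 = 273.
So 246 < x ≤ 273; integers 247 through 273: 27 values.

27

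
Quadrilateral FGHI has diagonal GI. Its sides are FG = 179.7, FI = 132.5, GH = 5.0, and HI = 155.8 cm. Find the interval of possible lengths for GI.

150.8 < GI < 160.8

From triangle FGI: |179.7 − 132.5| < GI < 179.7 + 132.5, i.e. 47.2 < GI < 312.2.
From triangle HGI: 150.8 < GI < 160.8.
Both must hold, so GI lies in the intersection.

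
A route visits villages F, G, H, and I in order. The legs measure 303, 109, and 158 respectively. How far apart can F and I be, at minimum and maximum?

The maximum is all hops collinear in one direction: 303 + 109 + 158 = 570.
The longest hop is 303; the others sum to 267. Folding the others back against it leaves at least 303 − 267 = 36.

36 ≤ FI ≤ 570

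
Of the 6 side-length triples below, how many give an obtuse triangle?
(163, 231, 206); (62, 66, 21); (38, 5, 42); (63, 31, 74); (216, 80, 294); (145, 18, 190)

4

(163,231,206): 163²+206² = 69005 > 53361 = 231² → acute
(62,66,21): 21²+62² = 4285 < 4356 = 66² → obtuse
(38,5,42): 5²+38² = 1469 < 1764 = 42² → obtuse
(63,31,74): 31²+63² = 4930 < 5476 = 74² → obtuse
(216,80,294): 80²+216² = 53056 < 86436 = 294² → obtuse
(145,18,190): 18+145 ≤ 190, not a triangle
4 of the 6 are obtuse.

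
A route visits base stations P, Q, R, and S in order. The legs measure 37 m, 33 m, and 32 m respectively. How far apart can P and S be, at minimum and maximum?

The maximum is all hops collinear in one direction: 37 + 33 + 32 = 102.
The longest hop is 37; the others sum to 65. Since 37 ≤ 65, the path can fold back on itself completely, so the minimum distance is 0.

0 ≤ PS ≤ 102 m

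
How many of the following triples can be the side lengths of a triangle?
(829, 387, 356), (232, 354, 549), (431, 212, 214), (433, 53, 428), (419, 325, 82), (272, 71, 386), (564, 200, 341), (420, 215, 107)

(356,387,829): 356+387 ≤ 829 → not valid
(232,354,549): 232+354 > 549 → valid
(212,214,431): 212+214 ≤ 431 → not valid
(53,428,433): 53+428 > 433 → valid
(82,325,419): 82+325 ≤ 419 → not valid
(71,272,386): 71+272 ≤ 386 → not valid
(200,341,564): 200+341 ≤ 564 → not valid
(107,215,420): 107+215 ≤ 420 → not valid
2 of the 8 triples form a triangle.

2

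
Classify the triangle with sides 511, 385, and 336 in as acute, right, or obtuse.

Compare the square of the longest side to the sum of squares of the other two: 336² + 385² = 261121 = 511².

right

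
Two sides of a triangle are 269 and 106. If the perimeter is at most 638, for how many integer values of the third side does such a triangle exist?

Triangle inequality: 163 < x < 375. Perimeter ≤ 638 gives x ≤ 638 − 269 − 106 = 263.
So 163 < x ≤ 263; integers 164 through 263: 100 values.

100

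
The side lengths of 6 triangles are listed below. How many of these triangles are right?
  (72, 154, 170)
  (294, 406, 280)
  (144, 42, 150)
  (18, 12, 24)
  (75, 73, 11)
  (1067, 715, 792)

(72,154,170): 72²+154² = 28900 = 170² → right
(294,406,280): 280²+294² = 164836 = 406² → right
(144,42,150): 42²+144² = 22500 = 150² → right
(18,12,24): 12²+18² = 468 < 576 = 24² → obtuse
(75,73,11): 11²+73² = 5450 < 5625 = 75² → obtuse
(1067,715,792): 715²+792² = 1138489 = 1067² → right
4 of the 6 are right.

4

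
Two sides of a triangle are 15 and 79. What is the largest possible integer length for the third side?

93

The third side must be strictly less than 15 + 79 = 94.
The largest integer below 94 is 93.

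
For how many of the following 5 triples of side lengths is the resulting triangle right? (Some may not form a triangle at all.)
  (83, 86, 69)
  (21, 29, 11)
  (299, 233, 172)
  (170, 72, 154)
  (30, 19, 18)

(83,86,69): 69²+83² = 11650 > 7396 = 86² → acute
(21,29,11): 11²+21² = 562 < 841 = 29² → obtuse
(299,233,172): 172²+233² = 83873 < 89401 = 299² → obtuse
(170,72,154): 72²+154² = 28900 = 170² → right
(30,19,18): 18²+19² = 685 < 900 = 30² → obtuse
1 of the 5 is right.

1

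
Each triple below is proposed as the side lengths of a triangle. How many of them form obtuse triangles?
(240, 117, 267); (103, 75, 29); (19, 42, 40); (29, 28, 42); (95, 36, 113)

3

(240,117,267): 117²+240² = 71289 = 267² → right
(103,75,29): 29²+75² = 6466 < 10609 = 103² → obtuse
(19,42,40): 19²+40² = 1961 > 1764 = 42² → acute
(29,28,42): 28²+29² = 1625 < 1764 = 42² → obtuse
(95,36,113): 36²+95² = 10321 < 12769 = 113² → obtuse
3 of the 5 are obtuse.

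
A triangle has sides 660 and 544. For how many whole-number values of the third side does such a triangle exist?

1087

The third side lies in the open interval (116, 1204).
Integers from 117 to 1203 inclusive: 1203 − 117 + 1 = 1087.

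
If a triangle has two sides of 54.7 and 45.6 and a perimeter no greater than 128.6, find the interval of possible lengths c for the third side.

Triangle inequality alone gives 9.1 < c < 100.3.
The perimeter condition gives c ≤ 128.6 − 54.7 − 45.6 = 28.3.
Intersecting the two: 9.1 < c ≤ 28.3.

9.1 < c ≤ 28.3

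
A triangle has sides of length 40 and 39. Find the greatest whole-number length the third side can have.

78

The third side must be strictly less than 40 + 39 = 79.
The largest integer below 79 is 78.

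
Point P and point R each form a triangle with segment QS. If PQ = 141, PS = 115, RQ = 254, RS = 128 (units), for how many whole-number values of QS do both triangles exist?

129

From triangle PQS: 26 < QS < 256.
From triangle RQS: 126 < QS < 382.
Intersection: 126 < QS < 256, so integers 127 through 255: 129 values.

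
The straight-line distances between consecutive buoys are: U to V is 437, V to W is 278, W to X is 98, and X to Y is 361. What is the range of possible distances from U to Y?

0 ≤ UY ≤ 1174

The maximum is all hops collinear in one direction: 437 + 278 + 98 + 361 = 1174.
The longest hop is 437; the others sum to 737. Since 437 ≤ 737, the path can fold back on itself completely, so the minimum distance is 0.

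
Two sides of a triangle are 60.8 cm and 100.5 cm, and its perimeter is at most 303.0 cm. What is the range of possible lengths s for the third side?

39.7 < s ≤ 141.7 cm

Triangle inequality alone gives 39.7 < s < 161.3.
The perimeter condition gives s ≤ 303.0 − 60.8 − 100.5 = 141.7.
Intersecting the two: 39.7 < s ≤ 141.7.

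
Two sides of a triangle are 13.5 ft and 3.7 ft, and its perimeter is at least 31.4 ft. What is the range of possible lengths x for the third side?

14.2 ≤ x < 17.2

Triangle inequality alone gives 9.8 < x < 17.2.
The perimeter condition gives x ≥ 31.4 − 13.5 − 3.7 = 14.2.
Intersecting the two: 14.2 ≤ x < 17.2.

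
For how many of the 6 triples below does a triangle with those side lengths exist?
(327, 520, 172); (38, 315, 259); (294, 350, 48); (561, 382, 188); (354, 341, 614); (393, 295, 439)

(172,327,520): 172+327 ≤ 520 → not valid
(38,259,315): 38+259 ≤ 315 → not valid
(48,294,350): 48+294 ≤ 350 → not valid
(188,382,561): 188+382 > 561 → valid
(341,354,614): 341+354 > 614 → valid
(295,393,439): 295+393 > 439 → valid
3 of the 6 triples form a triangle.

3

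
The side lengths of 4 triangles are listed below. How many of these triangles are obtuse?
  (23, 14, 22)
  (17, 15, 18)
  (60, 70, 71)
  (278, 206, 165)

1

(23,14,22): 14²+22² = 680 > 529 = 23² → acute
(17,15,18): 15²+17² = 514 > 324 = 18² → acute
(60,70,71): 60²+70² = 8500 > 5041 = 71² → acute
(278,206,165): 165²+206² = 69661 < 77284 = 278² → obtuse
1 of the 4 is obtuse.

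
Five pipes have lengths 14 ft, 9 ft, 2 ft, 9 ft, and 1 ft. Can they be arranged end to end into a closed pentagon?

Yes

A pentagon exists iff every side is shorter than the sum of the others — equivalently, the longest side is less than the sum of the rest.
Longest side 14 < 21 (sum of the remaining 4), so yes.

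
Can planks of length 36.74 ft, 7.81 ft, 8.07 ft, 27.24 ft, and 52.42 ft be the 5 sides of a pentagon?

A pentagon exists iff every side is shorter than the sum of the others — equivalently, the longest side is less than the sum of the rest.
Longest side 52.42 < 79.86 (sum of the remaining 4), so yes.

Yes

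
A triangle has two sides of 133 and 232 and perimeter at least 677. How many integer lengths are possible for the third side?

Triangle inequality: 99 < x < 365. Perimeter ≥ 677 gives x ≥ 677 − 133 − 232 = 312.
So 312 ≤ x < 365; integers 312 through 364: 53 values.

53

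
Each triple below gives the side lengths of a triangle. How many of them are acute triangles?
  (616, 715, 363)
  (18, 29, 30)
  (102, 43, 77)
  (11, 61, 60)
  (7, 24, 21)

1

(616,715,363): 363²+616² = 511225 = 715² → right
(18,29,30): 18²+29² = 1165 > 900 = 30² → acute
(102,43,77): 43²+77² = 7778 < 10404 = 102² → obtuse
(11,61,60): 11²+60² = 3721 = 61² → right
(7,24,21): 7²+21² = 490 < 576 = 24² → obtuse
1 of the 5 is acute.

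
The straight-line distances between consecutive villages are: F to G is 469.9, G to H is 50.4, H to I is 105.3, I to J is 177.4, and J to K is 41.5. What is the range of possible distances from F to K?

95.3 ≤ FK ≤ 844.5

The maximum is all hops collinear in one direction: 469.9 + 50.4 + 105.3 + 177.4 + 41.5 = 844.5.
The longest hop is 469.9; the others sum to 374.6. Folding the others back against it leaves at least 469.9 − 374.6 = 95.3.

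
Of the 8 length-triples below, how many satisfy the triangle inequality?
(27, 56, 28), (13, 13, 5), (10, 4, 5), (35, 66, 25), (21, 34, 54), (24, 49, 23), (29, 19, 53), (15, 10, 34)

(27,28,56): 27+28 ≤ 56 → not valid
(5,13,13): 5+13 > 13 → valid
(4,5,10): 4+5 ≤ 10 → not valid
(25,35,66): 25+35 ≤ 66 → not valid
(21,34,54): 21+34 > 54 → valid
(23,24,49): 23+24 ≤ 49 → not valid
(19,29,53): 19+29 ≤ 53 → not valid
(10,15,34): 10+15 ≤ 34 → not valid
2 of the 8 triples form a triangle.

2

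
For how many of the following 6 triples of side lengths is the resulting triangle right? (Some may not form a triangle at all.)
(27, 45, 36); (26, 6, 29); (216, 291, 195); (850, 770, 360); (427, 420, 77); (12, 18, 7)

4

(27,45,36): 27²+36² = 2025 = 45² → right
(26,6,29): 6²+26² = 712 < 841 = 29² → obtuse
(216,291,195): 195²+216² = 84681 = 291² → right
(850,770,360): 360²+770² = 722500 = 850² → right
(427,420,77): 77²+420² = 182329 = 427² → right
(12,18,7): 7²+12² = 193 < 324 = 18² → obtuse
4 of the 6 are right.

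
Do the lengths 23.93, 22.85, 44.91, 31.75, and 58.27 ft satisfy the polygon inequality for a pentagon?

A pentagon exists iff every side is shorter than the sum of the others — equivalently, the longest side is less than the sum of the rest.
Longest side 58.27 < 123.44 (sum of the remaining 4), so yes.

Yes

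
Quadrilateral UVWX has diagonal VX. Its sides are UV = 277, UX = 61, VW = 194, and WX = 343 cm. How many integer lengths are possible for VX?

121

From triangle UVX: 216 < VX < 338.
From triangle WVX: 149 < VX < 537.
Intersection: 216 < VX < 338, so integers 217 through 337: 121 values.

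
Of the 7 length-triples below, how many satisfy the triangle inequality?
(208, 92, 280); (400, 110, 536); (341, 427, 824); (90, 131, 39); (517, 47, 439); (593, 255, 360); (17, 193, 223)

2

(92,208,280): 92+208 > 280 → valid
(110,400,536): 110+400 ≤ 536 → not valid
(341,427,824): 341+427 ≤ 824 → not valid
(39,90,131): 39+90 ≤ 131 → not valid
(47,439,517): 47+439 ≤ 517 → not valid
(255,360,593): 255+360 > 593 → valid
(17,193,223): 17+193 ≤ 223 → not valid
2 of the 7 triples form a triangle.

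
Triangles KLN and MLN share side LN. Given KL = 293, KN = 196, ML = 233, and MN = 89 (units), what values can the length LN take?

From triangle KLN: |293 − 196| < LN < 293 + 196, i.e. 97 < LN < 489.
From triangle MLN: 144 < LN < 322.
Both must hold, so LN lies in the intersection.

144 < LN < 322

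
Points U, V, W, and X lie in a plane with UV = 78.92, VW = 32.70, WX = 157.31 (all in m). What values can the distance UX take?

The maximum is all hops collinear in one direction: 78.92 + 32.70 + 157.31 = 268.93.
The longest hop is 157.31; the others sum to 111.62. Folding the others back against it leaves at least 157.31 − 111.62 = 45.69.

45.69 ≤ UX ≤ 268.93 m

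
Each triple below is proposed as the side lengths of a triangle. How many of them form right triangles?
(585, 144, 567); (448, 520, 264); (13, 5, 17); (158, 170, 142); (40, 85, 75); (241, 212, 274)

(585,144,567): 144²+567² = 342225 = 585² → right
(448,520,264): 264²+448² = 270400 = 520² → right
(13,5,17): 5²+13² = 194 < 289 = 17² → obtuse
(158,170,142): 142²+158² = 45128 > 28900 = 170² → acute
(40,85,75): 40²+75² = 7225 = 85² → right
(241,212,274): 212²+241² = 103025 > 75076 = 274² → acute
3 of the 6 are right.

3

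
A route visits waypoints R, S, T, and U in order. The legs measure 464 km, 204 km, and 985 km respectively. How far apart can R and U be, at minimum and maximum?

The maximum is all hops collinear in one direction: 464 + 204 + 985 = 1653.
The longest hop is 985; the others sum to 668. Folding the others back against it leaves at least 985 − 668 = 317.

317 ≤ RU ≤ 1653 km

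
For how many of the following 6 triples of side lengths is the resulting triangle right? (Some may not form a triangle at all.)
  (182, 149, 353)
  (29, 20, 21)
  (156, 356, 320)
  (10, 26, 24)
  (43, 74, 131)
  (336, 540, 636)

4

(182,149,353): 149+182 ≤ 353, not a triangle
(29,20,21): 20²+21² = 841 = 29² → right
(156,356,320): 156²+320² = 126736 = 356² → right
(10,26,24): 10²+24² = 676 = 26² → right
(43,74,131): 43+74 ≤ 131, not a triangle
(336,540,636): 336²+540² = 404496 = 636² → right
4 of the 6 are right.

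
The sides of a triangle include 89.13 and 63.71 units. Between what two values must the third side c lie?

By the triangle inequality, c must be less than 89.13 + 63.71 = 152.84 and greater than |89.13 − 63.71| = 25.42.

25.42 < c < 152.84 (units)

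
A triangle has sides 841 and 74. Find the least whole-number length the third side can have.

The third side must be strictly greater than |841 − 74| = 767.
The smallest integer above 767 is 768.

768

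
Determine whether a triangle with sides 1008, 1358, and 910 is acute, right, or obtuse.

right

Compare the square of the longest side to the sum of squares of the other two: 910² + 1008² = 1844164 = 1358².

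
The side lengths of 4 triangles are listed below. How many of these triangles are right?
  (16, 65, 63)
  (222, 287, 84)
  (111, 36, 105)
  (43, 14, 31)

2

(16,65,63): 16²+63² = 4225 = 65² → right
(222,287,84): 84²+222² = 56340 < 82369 = 287² → obtuse
(111,36,105): 36²+105² = 12321 = 111² → right
(43,14,31): 14²+31² = 1157 < 1849 = 43² → obtuse
2 of the 4 are right.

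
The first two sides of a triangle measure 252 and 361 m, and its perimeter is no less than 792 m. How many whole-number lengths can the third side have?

Triangle inequality: 109 < x < 613. Perimeter ≥ 792 gives x ≥ 792 − 252 − 361 = 179.
So 179 ≤ x < 613; integers 179 through 612: 434 values.

434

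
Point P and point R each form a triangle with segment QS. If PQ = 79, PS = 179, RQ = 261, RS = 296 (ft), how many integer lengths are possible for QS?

From triangle PQS: 100 < QS < 258.
From triangle RQS: 35 < QS < 557.
Intersection: 100 < QS < 258, so integers 101 through 257: 157 values.

157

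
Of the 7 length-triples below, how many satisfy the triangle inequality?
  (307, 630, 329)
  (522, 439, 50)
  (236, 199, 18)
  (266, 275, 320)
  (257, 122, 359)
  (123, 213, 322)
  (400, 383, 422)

(307,329,630): 307+329 > 630 → valid
(50,439,522): 50+439 ≤ 522 → not valid
(18,199,236): 18+199 ≤ 236 → not valid
(266,275,320): 266+275 > 320 → valid
(122,257,359): 122+257 > 359 → valid
(123,213,322): 123+213 > 322 → valid
(383,400,422): 383+400 > 422 → valid
5 of the 7 triples form a triangle.

5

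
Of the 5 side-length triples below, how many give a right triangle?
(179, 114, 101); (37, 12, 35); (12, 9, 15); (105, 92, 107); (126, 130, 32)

(179,114,101): 101²+114² = 23197 < 32041 = 179² → obtuse
(37,12,35): 12²+35² = 1369 = 37² → right
(12,9,15): 9²+12² = 225 = 15² → right
(105,92,107): 92²+105² = 19489 > 11449 = 107² → acute
(126,130,32): 32²+126² = 16900 = 130² → right
3 of the 5 are right.

3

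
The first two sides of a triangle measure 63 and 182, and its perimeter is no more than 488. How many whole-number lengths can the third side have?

Triangle inequality: 119 < x < 245. Perimeter ≤ 488 gives x ≤ 488 − 63 − 182 = 243.
So 119 < x ≤ 243; integers 120 through 243: 124 values.

124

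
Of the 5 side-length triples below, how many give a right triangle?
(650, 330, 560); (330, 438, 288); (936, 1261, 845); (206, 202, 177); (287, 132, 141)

3

(650,330,560): 330²+560² = 422500 = 650² → right
(330,438,288): 288²+330² = 191844 = 438² → right
(936,1261,845): 845²+936² = 1590121 = 1261² → right
(206,202,177): 177²+202² = 72133 > 42436 = 206² → acute
(287,132,141): 132+141 ≤ 287, not a triangle
3 of the 5 are right.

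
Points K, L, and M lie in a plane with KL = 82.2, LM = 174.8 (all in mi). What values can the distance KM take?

92.6 ≤ KM ≤ 257.0 mi

By the triangle inequality, |82.2 − 174.8| ≤ KM ≤ 82.2 + 174.8.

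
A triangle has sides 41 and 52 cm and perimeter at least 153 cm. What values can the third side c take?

60 ≤ c < 93 cm

Triangle inequality alone gives 11 < c < 93.
The perimeter condition gives c ≥ 153 − 41 − 52 = 60.
Intersecting the two: 60 ≤ c < 93.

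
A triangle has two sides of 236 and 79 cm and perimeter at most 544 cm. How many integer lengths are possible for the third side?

72

Triangle inequality: 157 < x < 315. Perimeter ≤ 544 gives x ≤ 544 − 236 − 79 = 229.
So 157 < x ≤ 229; integers 158 through 229: 72 values.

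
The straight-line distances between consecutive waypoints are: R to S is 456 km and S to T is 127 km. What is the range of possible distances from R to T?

By the triangle inequality, |456 − 127| ≤ RT ≤ 456 + 127.

329 ≤ RT ≤ 583 km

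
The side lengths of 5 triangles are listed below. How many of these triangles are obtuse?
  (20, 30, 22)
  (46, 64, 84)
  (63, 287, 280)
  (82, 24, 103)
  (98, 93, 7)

(20,30,22): 20²+22² = 884 < 900 = 30² → obtuse
(46,64,84): 46²+64² = 6212 < 7056 = 84² → obtuse
(63,287,280): 63²+280² = 82369 = 287² → right
(82,24,103): 24²+82² = 7300 < 10609 = 103² → obtuse
(98,93,7): 7²+93² = 8698 < 9604 = 98² → obtuse
4 of the 5 are obtuse.

4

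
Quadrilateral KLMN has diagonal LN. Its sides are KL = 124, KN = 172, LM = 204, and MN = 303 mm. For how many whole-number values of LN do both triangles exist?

From triangle KLN: 48 < LN < 296.
From triangle MLN: 99 < LN < 507.
Intersection: 99 < LN < 296, so integers 100 through 295: 196 values.

196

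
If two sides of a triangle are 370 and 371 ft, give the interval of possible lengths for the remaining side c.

By the triangle inequality, c must be less than 370 + 371 = 741 and greater than |370 − 371| = 1.

1 < c < 741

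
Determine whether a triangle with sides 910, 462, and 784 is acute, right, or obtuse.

Compare the square of the longest side to the sum of squares of the other two: 462² + 784² = 828100 = 910².

right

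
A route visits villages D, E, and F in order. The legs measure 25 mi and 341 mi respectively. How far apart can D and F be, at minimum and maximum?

316 ≤ DF ≤ 366 mi

By the triangle inequality, |25 − 341| ≤ DF ≤ 25 + 341.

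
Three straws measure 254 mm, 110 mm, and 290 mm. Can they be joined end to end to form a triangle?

Yes

The longest side is 290, and the other two sum to 364.
Since 364 > 290, the triangle inequality holds.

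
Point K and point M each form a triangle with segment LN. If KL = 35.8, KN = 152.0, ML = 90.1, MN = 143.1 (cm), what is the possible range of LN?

116.2 < LN < 187.8

From triangle KLN: |35.8 − 152.0| < LN < 35.8 + 152.0, i.e. 116.2 < LN < 187.8.
From triangle MLN: 53.0 < LN < 233.2.
Both must hold, so LN lies in the intersection.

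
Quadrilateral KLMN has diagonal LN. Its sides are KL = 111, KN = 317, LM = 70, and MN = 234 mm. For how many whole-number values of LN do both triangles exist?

From triangle KLN: 206 < LN < 428.
From triangle MLN: 164 < LN < 304.
Intersection: 206 < LN < 304, so integers 207 through 303: 97 values.

97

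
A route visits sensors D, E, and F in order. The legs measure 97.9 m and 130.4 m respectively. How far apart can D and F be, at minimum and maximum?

By the triangle inequality, |97.9 − 130.4| ≤ DF ≤ 97.9 + 130.4.

32.5 ≤ DF ≤ 228.3 m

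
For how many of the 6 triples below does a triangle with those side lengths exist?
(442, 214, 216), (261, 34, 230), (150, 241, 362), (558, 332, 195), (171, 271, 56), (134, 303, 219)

(214,216,442): 214+216 ≤ 442 → not valid
(34,230,261): 34+230 > 261 → valid
(150,241,362): 150+241 > 362 → valid
(195,332,558): 195+332 ≤ 558 → not valid
(56,171,271): 56+171 ≤ 271 → not valid
(134,219,303): 134+219 > 303 → valid
3 of the 6 triples form a triangle.

3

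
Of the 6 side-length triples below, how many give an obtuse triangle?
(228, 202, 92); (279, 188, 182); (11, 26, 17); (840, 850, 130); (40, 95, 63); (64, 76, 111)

(228,202,92): 92²+202² = 49268 < 51984 = 228² → obtuse
(279,188,182): 182²+188² = 68468 < 77841 = 279² → obtuse
(11,26,17): 11²+17² = 410 < 676 = 26² → obtuse
(840,850,130): 130²+840² = 722500 = 850² → right
(40,95,63): 40²+63² = 5569 < 9025 = 95² → obtuse
(64,76,111): 64²+76² = 9872 < 12321 = 111² → obtuse
5 of the 6 are obtuse.

5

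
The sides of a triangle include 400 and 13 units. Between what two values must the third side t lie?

387 < t < 413

By the triangle inequality, t must be less than 400 + 13 = 413 and greater than |400 − 13| = 387.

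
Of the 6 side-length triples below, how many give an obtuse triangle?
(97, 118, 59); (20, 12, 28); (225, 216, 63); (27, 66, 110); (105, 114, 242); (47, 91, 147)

(97,118,59): 59²+97² = 12890 < 13924 = 118² → obtuse
(20,12,28): 12²+20² = 544 < 784 = 28² → obtuse
(225,216,63): 63²+216² = 50625 = 225² → right
(27,66,110): 27+66 ≤ 110, not a triangle
(105,114,242): 105+114 ≤ 242, not a triangle
(47,91,147): 47+91 ≤ 147, not a triangle
2 of the 6 are obtuse.

2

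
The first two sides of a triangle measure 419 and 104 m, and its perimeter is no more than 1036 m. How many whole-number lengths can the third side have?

198

Triangle inequality: 315 < x < 523. Perimeter ≤ 1036 gives x ≤ 1036 − 419 − 104 = 513.
So 315 < x ≤ 513; integers 316 through 513: 198 values.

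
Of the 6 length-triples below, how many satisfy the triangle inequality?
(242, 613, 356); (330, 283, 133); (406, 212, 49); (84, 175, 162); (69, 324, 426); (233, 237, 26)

(242,356,613): 242+356 ≤ 613 → not valid
(133,283,330): 133+283 > 330 → valid
(49,212,406): 49+212 ≤ 406 → not valid
(84,162,175): 84+162 > 175 → valid
(69,324,426): 69+324 ≤ 426 → not valid
(26,233,237): 26+233 > 237 → valid
3 of the 6 triples form a triangle.

3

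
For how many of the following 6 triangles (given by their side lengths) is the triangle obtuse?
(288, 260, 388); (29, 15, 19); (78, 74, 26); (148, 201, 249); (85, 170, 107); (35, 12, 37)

(288,260,388): 260²+288² = 150544 = 388² → right
(29,15,19): 15²+19² = 586 < 841 = 29² → obtuse
(78,74,26): 26²+74² = 6152 > 6084 = 78² → acute
(148,201,249): 148²+201² = 62305 > 62001 = 249² → acute
(85,170,107): 85²+107² = 18674 < 28900 = 170² → obtuse
(35,12,37): 12²+35² = 1369 = 37² → right
2 of the 6 are obtuse.

2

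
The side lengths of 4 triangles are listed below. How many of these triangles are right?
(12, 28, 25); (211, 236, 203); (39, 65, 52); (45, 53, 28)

2

(12,28,25): 12²+25² = 769 < 784 = 28² → obtuse
(211,236,203): 203²+211² = 85730 > 55696 = 236² → acute
(39,65,52): 39²+52² = 4225 = 65² → right
(45,53,28): 28²+45² = 2809 = 53² → right
2 of the 4 are right.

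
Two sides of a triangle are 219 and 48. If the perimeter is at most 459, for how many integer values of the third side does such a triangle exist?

Triangle inequality: 171 < x < 267. Perimeter ≤ 459 gives x ≤ 459 − 219 − 48 = 192.
So 171 < x ≤ 192; integers 172 through 192: 21 values.

21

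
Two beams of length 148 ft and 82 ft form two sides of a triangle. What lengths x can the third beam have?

By the triangle inequality, x must be less than 148 + 82 = 230 and greater than |148 − 82| = 66.

66 < x < 230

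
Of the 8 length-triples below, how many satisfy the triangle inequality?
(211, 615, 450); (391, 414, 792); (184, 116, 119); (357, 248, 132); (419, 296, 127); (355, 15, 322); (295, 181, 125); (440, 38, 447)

(211,450,615): 211+450 > 615 → valid
(391,414,792): 391+414 > 792 → valid
(116,119,184): 116+119 > 184 → valid
(132,248,357): 132+248 > 357 → valid
(127,296,419): 127+296 > 419 → valid
(15,322,355): 15+322 ≤ 355 → not valid
(125,181,295): 125+181 > 295 → valid
(38,440,447): 38+440 > 447 → valid
7 of the 8 triples form a triangle.

7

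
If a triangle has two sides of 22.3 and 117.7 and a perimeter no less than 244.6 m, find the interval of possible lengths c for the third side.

Triangle inequality alone gives 95.4 < c < 140.0.
The perimeter condition gives c ≥ 244.6 − 22.3 − 117.7 = 104.6.
Intersecting the two: 104.6 ≤ c < 140.0.

104.6 ≤ c < 140.0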